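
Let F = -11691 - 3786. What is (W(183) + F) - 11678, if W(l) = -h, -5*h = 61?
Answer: -135714/5 ≈ -27143.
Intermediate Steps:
h = -61/5 (h = -⅕*61 = -61/5 ≈ -12.200)
W(l) = 61/5 (W(l) = -1*(-61/5) = 61/5)
F = -15477
(W(183) + F) - 11678 = (61/5 - 15477) - 11678 = -77324/5 - 11678 = -135714/5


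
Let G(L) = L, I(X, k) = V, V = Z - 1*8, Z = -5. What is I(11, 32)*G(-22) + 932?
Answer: 1218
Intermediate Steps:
V = -13 (V = -5 - 1*8 = -5 - 8 = -13)
I(X, k) = -13
I(11, 32)*G(-22) + 932 = -13*(-22) + 932 = 286 + 932 = 1218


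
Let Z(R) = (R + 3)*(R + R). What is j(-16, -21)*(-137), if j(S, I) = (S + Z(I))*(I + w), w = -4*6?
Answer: 4562100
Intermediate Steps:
w = -24
Z(R) = 2*R*(3 + R) (Z(R) = (3 + R)*(2*R) = 2*R*(3 + R))
j(S, I) = (-24 + I)*(S + 2*I*(3 + I)) (j(S, I) = (S + 2*I*(3 + I))*(I - 24) = (S + 2*I*(3 + I))*(-24 + I) = (-24 + I)*(S + 2*I*(3 + I)))
j(-16, -21)*(-137) = (-144*(-21) - 42*(-21)² - 24*(-16) + 2*(-21)³ - 21*(-16))*(-137) = (3024 - 42*441 + 384 + 2*(-9261) + 336)*(-137) = (3024 - 18522 + 384 - 18522 + 336)*(-137) = -33300*(-137) = 4562100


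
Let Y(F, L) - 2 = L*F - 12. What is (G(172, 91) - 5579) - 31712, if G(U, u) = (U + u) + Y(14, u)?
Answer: -35764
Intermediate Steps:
Y(F, L) = -10 + F*L (Y(F, L) = 2 + (L*F - 12) = 2 + (F*L - 12) = 2 + (-12 + F*L) = -10 + F*L)
G(U, u) = -10 + U + 15*u (G(U, u) = (U + u) + (-10 + 14*u) = -10 + U + 15*u)
(G(172, 91) - 5579) - 31712 = ((-10 + 172 + 15*91) - 5579) - 31712 = ((-10 + 172 + 1365) - 5579) - 31712 = (1527 - 5579) - 31712 = -4052 - 31712 = -35764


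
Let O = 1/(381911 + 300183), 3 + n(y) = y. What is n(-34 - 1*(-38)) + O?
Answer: 682095/682094 ≈ 1.0000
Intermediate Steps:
n(y) = -3 + y
O = 1/682094 ≈ 1.4661e-6
n(-34 - 1*(-38)) + O = (-3 + (-34 - 1*(-38))) + 1/682094 = (-3 + (-34 + 38)) + 1/682094 = (-3 + 4) + 1/682094 = 1 + 1/682094 = 682095/682094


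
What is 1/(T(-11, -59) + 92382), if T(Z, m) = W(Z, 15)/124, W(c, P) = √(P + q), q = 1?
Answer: 31/2863843 ≈ 1.0825e-5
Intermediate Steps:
W(c, P) = √(1 + P) (W(c, P) = √(P + 1) = √(1 + P))
T(Z, m) = 1/31 (T(Z, m) = √(1 + 15)/124 = √16*(1/124) = 4*(1/124) = 1/31)
1/(T(-11, -59) + 92382) = 1/(1/31 + 92382) = 1/(2863843/31) = 31/2863843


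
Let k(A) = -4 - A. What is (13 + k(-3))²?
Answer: 144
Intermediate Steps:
(13 + k(-3))² = (13 + (-4 - 1*(-3)))² = (13 + (-4 + 3))² = (13 - 1)² = 12² = 144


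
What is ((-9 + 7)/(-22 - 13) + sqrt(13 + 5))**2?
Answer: 22054/1225 + 12*sqrt(2)/35 ≈ 18.488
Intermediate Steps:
((-9 + 7)/(-22 - 13) + sqrt(13 + 5))**2 = (-2/(-35) + sqrt(18))**2 = (-2*(-1/35) + 3*sqrt(2))**2 = (2/35 + 3*sqrt(2))**2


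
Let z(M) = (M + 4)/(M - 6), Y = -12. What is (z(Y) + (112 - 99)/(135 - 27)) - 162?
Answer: -17435/108 ≈ -161.44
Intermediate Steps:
z(M) = (4 + M)/(-6 + M)
(z(Y) + (112 - 99)/(135 - 27)) - 162 = ((4 - 12)/(-6 - 12) + (112 - 99)/(135 - 27)) - 162 = (-8/(-18) + 13/108) - 162 = (-1/18*(-8) + 13*(1/108)) - 162 = (4/9 + 13/108) - 162 = 61/108 - 162 = -17435/108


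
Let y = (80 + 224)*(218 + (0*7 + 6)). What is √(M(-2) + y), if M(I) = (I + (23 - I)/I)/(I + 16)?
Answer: 9*√164773/14 ≈ 260.95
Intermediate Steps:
M(I) = (I + (23 - I)/I)/(16 + I)
y = 68096 (y = 304*(218 + (0 + 6)) = 304*(218 + 6) = 304*224 = 68096)
√(M(-2) + y) = √((23 + (-2)² - 1*(-2))/((-2)*(16 - 2)) + 68096) = √(-½*(23 + 4 + 2)/14 + 68096) = √(-½*1/14*29 + 68096) = √(-29/28 + 68096) = √(1906659/28) = 9*√164773/14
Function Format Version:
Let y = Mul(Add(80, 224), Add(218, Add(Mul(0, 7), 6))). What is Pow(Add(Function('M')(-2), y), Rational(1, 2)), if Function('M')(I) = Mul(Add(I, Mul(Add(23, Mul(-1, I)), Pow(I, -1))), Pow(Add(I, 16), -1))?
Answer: Mul(Rational(9, 14), Pow(164773, Rational(1, 2))) ≈ 260.95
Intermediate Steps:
Function('M')(I) = Mul(Pow(Add(16, I), -1), Add(I, Mul(Pow(I, -1), Add(23, Mul(-1, I))))) (Function('M')(I) = Mul(Add(I, Mul(Pow(I, -1), Add(23, Mul(-1, I)))), Pow(Add(16, I), -1)) = Mul(Pow(Add(16, I), -1), Add(I, Mul(Pow(I, -1), Add(23, Mul(-1, I))))))
y = 68096 (y = Mul(304, Add(218, Add(0, 6))) = Mul(304, Add(218, 6)) = Mul(304, 224) = 68096)
Pow(Add(Function('M')(-2), y), Rational(1, 2)) = Pow(Add(Mul(Pow(-2, -1), Pow(Add(16, -2), -1), Add(23, Pow(-2, 2), Mul(-1, -2))), 68096), Rational(1, 2)) = Pow(Add(Mul(Rational(-1, 2), Pow(14, -1), Add(23, 4, 2)), 68096), Rational(1, 2)) = Pow(Add(Mul(Rational(-1, 2), Rational(1, 14), 29), 68096), Rational(1, 2)) = Pow(Add(Rational(-29, 28), 68096), Rational(1, 2)) = Pow(Rational(1906659, 28), Rational(1, 2)) = Mul(Rational(9, 14), Pow(164773, Rational(1, 2)))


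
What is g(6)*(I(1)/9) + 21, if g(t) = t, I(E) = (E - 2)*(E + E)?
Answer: 59/3 ≈ 19.667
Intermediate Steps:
I(E) = 2*E*(-2 + E) (I(E) = (-2 + E)*(2*E) = 2*E*(-2 + E))
g(6)*(I(1)/9) + 21 = 6*((2*1*(-2 + 1))/9) + 21 = 6*((2*1*(-1))*(⅑)) + 21 = 6*(-2*⅑) + 21 = 6*(-2/9) + 21 = -4/3 + 21 = 59/3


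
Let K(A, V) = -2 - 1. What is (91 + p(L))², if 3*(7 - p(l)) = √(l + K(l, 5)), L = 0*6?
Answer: (294 - I*√3)²/9 ≈ 9603.7 - 113.16*I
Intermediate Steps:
K(A, V) = -3
L = 0
p(l) = 7 - √(-3 + l)/3 (p(l) = 7 - √(l - 3)/3 = 7 - √(-3 + l)/3)
(91 + p(L))² = (91 + (7 - √(-3 + 0)/3))² = (91 + (7 - I*√3/3))² = (98 - I*√3/3)²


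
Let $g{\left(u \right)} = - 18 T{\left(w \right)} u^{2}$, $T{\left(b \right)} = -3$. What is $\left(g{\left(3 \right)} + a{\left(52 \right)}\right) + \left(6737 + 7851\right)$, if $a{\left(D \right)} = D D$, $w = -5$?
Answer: $17778$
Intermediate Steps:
$a{\left(D \right)} = D^{2}$
$g{\left(u \right)} = 54 u^{2}$ ($g{\left(u \right)} = \left(-18\right) \left(-3\right) u^{2} = 54 u^{2}$)
$\left(g{\left(3 \right)} + a{\left(52 \right)}\right) + \left(6737 + 7851\right) = \left(54 \cdot 3^{2} + 52^{2}\right) + \left(6737 + 7851\right) = \left(54 \cdot 9 + 2704\right) + 14588 = \left(486 + 2704\right) + 14588 = 3190 + 14588 = 17778$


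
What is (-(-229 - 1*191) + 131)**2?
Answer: 303601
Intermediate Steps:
(-(-229 - 1*191) + 131)**2 = (-(-229 - 191) + 131)**2 = (-1*(-420) + 131)**2 = (420 + 131)**2 = 551**2 = 303601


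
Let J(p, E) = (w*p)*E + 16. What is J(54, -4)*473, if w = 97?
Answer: -9902728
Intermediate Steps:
J(p, E) = 16 + 97*E*p (J(p, E) = (97*p)*E + 16 = 97*E*p + 16 = 16 + 97*E*p)
J(54, -4)*473 = (16 + 97*(-4)*54)*473 = (16 - 20952)*473 = -20936*473 = -9902728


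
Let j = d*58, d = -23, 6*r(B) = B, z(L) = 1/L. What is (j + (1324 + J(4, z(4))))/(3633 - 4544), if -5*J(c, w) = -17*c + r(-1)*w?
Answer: -433/109320 ≈ -0.0039608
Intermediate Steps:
r(B) = B/6
J(c, w) = w/30 + 17*c/5 (J(c, w) = -(-17*c + ((1/6)*(-1))*w)/5 = -(-17*c - w/6)/5 = w/30 + 17*c/5)
j = -1334 (j = -23*58 = -1334)
(j + (1324 + J(4, z(4))))/(3633 - 4544) = (-1334 + (1324 + ((1/30)/4 + (17/5)*4)))/(3633 - 4544) = (-1334 + (1324 + ((1/30)*(1/4) + 68/5)))/(-911) = (-1334 + (1324 + (1/120 + 68/5)))*(-1/911) = (-1334 + (1324 + 1633/120))*(-1/911) = (-1334 + 160513/120)*(-1/911) = (433/120)*(-1/911) = -433/109320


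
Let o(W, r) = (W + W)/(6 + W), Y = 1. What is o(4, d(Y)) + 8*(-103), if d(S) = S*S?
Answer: -4116/5 ≈ -823.20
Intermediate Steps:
d(S) = S**2
o(W, r) = 2*W/(6 + W) (o(W, r) = (2*W)/(6 + W) = 2*W/(6 + W))
o(4, d(Y)) + 8*(-103) = 2*4/(6 + 4) + 8*(-103) = 2*4/10 - 824 = 2*4*(1/10) - 824 = 4/5 - 824 = -4116/5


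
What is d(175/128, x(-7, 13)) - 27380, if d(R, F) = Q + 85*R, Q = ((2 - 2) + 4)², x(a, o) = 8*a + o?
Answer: -3487717/128 ≈ -27248.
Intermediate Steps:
x(a, o) = o + 8*a
Q = 16 (Q = (0 + 4)² = 4² = 16)
d(R, F) = 16 + 85*R
d(175/128, x(-7, 13)) - 27380 = (16 + 85*(175/128)) - 27380 = (16 + 14875/128) - 27380 = 16923/128 - 27380 = -3487717/128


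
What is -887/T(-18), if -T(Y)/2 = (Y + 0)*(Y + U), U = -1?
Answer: 887/684 ≈ 1.2968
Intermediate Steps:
T(Y) = -2*Y*(-1 + Y) (T(Y) = -2*(Y + 0)*(Y - 1) = -2*Y*(-1 + Y))
-887/T(-18) = -887*(-1/(36*(1 - 1*(-18)))) = -887*(-1/(36*(1 + 18))) = -887/(2*(-18)*19) = -887/(-684) = -887*(-1/684) = 887/684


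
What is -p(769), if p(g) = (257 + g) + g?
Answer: -1795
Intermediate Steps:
p(g) = 257 + 2*g
-p(769) = -(257 + 2*769) = -(257 + 1538) = -1*1795 = -1795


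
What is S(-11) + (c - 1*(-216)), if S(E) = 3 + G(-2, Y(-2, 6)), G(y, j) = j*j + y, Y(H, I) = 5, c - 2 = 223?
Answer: 467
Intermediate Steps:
c = 225 (c = 2 + 223 = 225)
G(y, j) = y + j² (G(y, j) = j² + y = y + j²)
S(E) = 26 (S(E) = 3 + (-2 + 5²) = 3 + (-2 + 25) = 3 + 23 = 26)
S(-11) + (c - 1*(-216)) = 26 + (225 - 1*(-216)) = 26 + (225 + 216) = 26 + 441 = 467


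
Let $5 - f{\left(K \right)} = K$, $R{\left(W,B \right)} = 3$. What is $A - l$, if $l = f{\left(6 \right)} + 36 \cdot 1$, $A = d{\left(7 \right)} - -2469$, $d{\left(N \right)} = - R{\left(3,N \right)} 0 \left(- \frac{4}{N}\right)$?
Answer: $2434$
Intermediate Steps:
$f{\left(K \right)} = 5 - K$
$d{\left(N \right)} = 0$ ($d{\left(N \right)} = - 3 \cdot 0 \left(- \frac{4}{N}\right) = - 0 \left(- \frac{4}{N}\right) = \left(-1\right) 0 = 0$)
$A = 2469$ ($A = 0 - -2469 = 0 + 2469 = 2469$)
$l = 35$ ($l = \left(5 - 6\right) + 36 \cdot 1 = \left(5 - 6\right) + 36 = -1 + 36 = 35$)
$A - l = 2469 - 35 = 2434$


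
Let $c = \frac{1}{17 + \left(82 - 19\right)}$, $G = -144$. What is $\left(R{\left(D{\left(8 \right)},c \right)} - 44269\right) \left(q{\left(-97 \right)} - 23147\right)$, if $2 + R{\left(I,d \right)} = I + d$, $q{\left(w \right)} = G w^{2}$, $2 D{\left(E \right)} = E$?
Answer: $\frac{4880144980437}{80} \approx 6.1002 \cdot 10^{10}$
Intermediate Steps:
$D{\left(E \right)} = \frac{E}{2}$
$q{\left(w \right)} = - 144 w^{2}$
$c = \frac{1}{80}$ ($c = \frac{1}{17 + \left(82 - 19\right)} = \frac{1}{17 + 63} = \frac{1}{80} \approx 0.0125$)
$R{\left(I,d \right)} = -2 + I + d$ ($R{\left(I,d \right)} = -2 + \left(I + d\right) = -2 + I + d$)
$\left(R{\left(D{\left(8 \right)},c \right)} - 44269\right) \left(q{\left(-97 \right)} - 23147\right) = \left(\left(-2 + \frac{1}{2} \cdot 8 + \frac{1}{80}\right) - 44269\right) \left(- 144 \left(-97\right)^{2} - 23147\right) = \left(\left(-2 + 4 + \frac{1}{80}\right) - 44269\right) \left(\left(-144\right) 9409 - 23147\right) = \left(\frac{161}{80} - 44269\right) \left(-1354896 - 23147\right) = \left(- \frac{3541359}{80}\right) \left(-1378043\right) = \frac{4880144980437}{80}$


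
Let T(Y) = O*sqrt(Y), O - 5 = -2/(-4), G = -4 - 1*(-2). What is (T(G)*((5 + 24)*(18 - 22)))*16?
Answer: -10208*I*sqrt(2) ≈ -14436.0*I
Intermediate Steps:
G = -2 (G = -4 + 2 = -2)
O = 11/2 (O = 5 - 2/(-4) = 5 - 2*(-1/4) = 5 + 1/2 = 11/2 ≈ 5.5000)
T(Y) = 11*sqrt(Y)/2
(T(G)*((5 + 24)*(18 - 22)))*16 = ((11*sqrt(-2)/2)*((5 + 24)*(18 - 22)))*16 = ((11*(I*sqrt(2))/2)*(29*(-4)))*16 = ((11*I*sqrt(2)/2)*(-116))*16 = -638*I*sqrt(2)*16 = -10208*I*sqrt(2)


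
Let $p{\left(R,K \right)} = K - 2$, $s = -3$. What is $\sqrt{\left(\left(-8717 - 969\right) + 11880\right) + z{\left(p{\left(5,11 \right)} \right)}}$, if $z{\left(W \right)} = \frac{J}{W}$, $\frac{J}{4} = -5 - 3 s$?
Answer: $\frac{\sqrt{19762}}{3} \approx 46.859$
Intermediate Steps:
$J = 16$ ($J = 4 \left(-5 - -9\right) = 4 \left(-5 + 9\right) = 4 \cdot 4 = 16$)
$p{\left(R,K \right)} = -2 + K$ ($p{\left(R,K \right)} = K - 2 = -2 + K$)
$z{\left(W \right)} = \frac{16}{W}$
$\sqrt{\left(\left(-8717 - 969\right) + 11880\right) + z{\left(p{\left(5,11 \right)} \right)}} = \sqrt{\left(\left(-8717 - 969\right) + 11880\right) + \frac{16}{-2 + 11}} = \sqrt{\left(-9686 + 11880\right) + \frac{16}{9}} = \sqrt{2194 + 16 \cdot \frac{1}{9}} = \sqrt{2194 + \frac{16}{9}} = \sqrt{\frac{19762}{9}} = \frac{\sqrt{19762}}{3}$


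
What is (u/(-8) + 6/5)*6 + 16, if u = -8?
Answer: 146/5 ≈ 29.200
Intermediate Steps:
(u/(-8) + 6/5)*6 + 16 = (-8/(-8) + 6/5)*6 + 16 = (-8*(-⅛) + 6*(⅕))*6 + 16 = (1 + 6/5)*6 + 16 = (11/5)*6 + 16 = 66/5 + 16 = 146/5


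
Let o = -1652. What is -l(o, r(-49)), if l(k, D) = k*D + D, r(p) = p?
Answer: -80899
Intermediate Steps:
l(k, D) = D + D*k (l(k, D) = D*k + D = D + D*k)
-l(o, r(-49)) = -(-49)*(1 - 1652) = -(-49)*(-1651) = -1*80899 = -80899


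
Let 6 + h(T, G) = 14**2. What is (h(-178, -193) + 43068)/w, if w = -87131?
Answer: -43258/87131 ≈ -0.49647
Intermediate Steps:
h(T, G) = 190 (h(T, G) = -6 + 14**2 = -6 + 196 = 190)
(h(-178, -193) + 43068)/w = (190 + 43068)/(-87131) = 43258*(-1/87131) = -43258/87131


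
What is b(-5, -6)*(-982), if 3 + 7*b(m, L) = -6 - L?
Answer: 2946/7 ≈ 420.86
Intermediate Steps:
b(m, L) = -9/7 - L/7 (b(m, L) = -3/7 + (-6 - L)/7 = -3/7 + (-6/7 - L/7) = -9/7 - L/7)
b(-5, -6)*(-982) = (-9/7 - 1/7*(-6))*(-982) = (-9/7 + 6/7)*(-982) = -3/7*(-982) = 2946/7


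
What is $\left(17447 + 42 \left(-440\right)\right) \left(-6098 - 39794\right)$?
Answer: $47406436$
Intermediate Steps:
$\left(17447 + 42 \left(-440\right)\right) \left(-6098 - 39794\right) = \left(17447 - 18480\right) \left(-45892\right) = \left(-1033\right) \left(-45892\right) = 47406436$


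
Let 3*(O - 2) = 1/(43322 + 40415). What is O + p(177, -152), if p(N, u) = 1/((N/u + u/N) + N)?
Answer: 2371952534969/1182594623325 ≈ 2.0057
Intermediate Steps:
O = 502423/251211 (O = 2 + 1/(3*(43322 + 40415)) = 2 + (⅓)/83737 = 2 + (⅓)*(1/83737) = 2 + 1/251211 = 502423/251211 ≈ 2.0000)
p(N, u) = 1/(N + N/u + u/N)
O + p(177, -152) = 502423/251211 + 177*(-152)/(177² + (-152)² - 152*177²) = 502423/251211 + 177*(-152)/(31329 + 23104 - 152*31329) = 502423/251211 + 177*(-152)/(31329 + 23104 - 4762008) = 502423/251211 + 177*(-152)/(-4707575) = 502423/251211 + 177*(-152)*(-1/4707575) = 502423/251211 + 26904/4707575 = 2371952534969/1182594623325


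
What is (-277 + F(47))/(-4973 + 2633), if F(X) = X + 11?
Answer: 73/780 ≈ 0.093590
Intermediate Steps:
F(X) = 11 + X
(-277 + F(47))/(-4973 + 2633) = (-277 + (11 + 47))/(-4973 + 2633) = (-277 + 58)/(-2340) = -219*(-1/2340) = 73/780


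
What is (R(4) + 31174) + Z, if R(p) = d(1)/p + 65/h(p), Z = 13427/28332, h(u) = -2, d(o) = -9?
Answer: 441125329/14166 ≈ 31140.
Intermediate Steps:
Z = 13427/28332 (Z = 13427*(1/28332) = 13427/28332 ≈ 0.47392)
R(p) = -65/2 - 9/p (R(p) = -9/p + 65/(-2) = -9/p + 65*(-1/2) = -9/p - 65/2 = -65/2 - 9/p)
(R(4) + 31174) + Z = ((-65/2 - 9/4) + 31174) + 13427/28332 = (-139/4 + 31174) + 13427/28332 = 124557/4 + 13427/28332 = 441125329/14166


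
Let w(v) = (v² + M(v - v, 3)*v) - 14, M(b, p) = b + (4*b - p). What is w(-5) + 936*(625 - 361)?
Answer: 247130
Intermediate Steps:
M(b, p) = -p + 5*b (M(b, p) = b + (-p + 4*b) = -p + 5*b)
w(v) = -14 + v² - 3*v (w(v) = (v² + (-1*3 + 5*(v - v))*v) - 14 = (v² + (-3 + 5*0)*v) - 14 = (v² + (-3 + 0)*v) - 14 = (v² - 3*v) - 14 = -14 + v² - 3*v)
w(-5) + 936*(625 - 361) = (-14 + (-5)² - 3*(-5)) + 936*(625 - 361) = (-14 + 25 + 15) + 936*264 = 26 + 247104 = 247130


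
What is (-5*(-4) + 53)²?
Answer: 5329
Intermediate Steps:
(-5*(-4) + 53)² = (20 + 53)² = 73² = 5329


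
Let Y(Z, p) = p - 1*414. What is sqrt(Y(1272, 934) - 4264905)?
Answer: I*sqrt(4264385) ≈ 2065.0*I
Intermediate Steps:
Y(Z, p) = -414 + p (Y(Z, p) = p - 414 = -414 + p)
sqrt(Y(1272, 934) - 4264905) = sqrt((-414 + 934) - 4264905) = sqrt(520 - 4264905) = sqrt(-4264385) = I*sqrt(4264385)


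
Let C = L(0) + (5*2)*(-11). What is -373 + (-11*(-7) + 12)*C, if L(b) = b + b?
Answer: -10163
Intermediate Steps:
L(b) = 2*b
C = -110 (C = 2*0 + (5*2)*(-11) = 0 + 10*(-11) = 0 - 110 = -110)
-373 + (-11*(-7) + 12)*C = -373 + (-11*(-7) + 12)*(-110) = -373 + (77 + 12)*(-110) = -373 + 89*(-110) = -373 - 9790 = -10163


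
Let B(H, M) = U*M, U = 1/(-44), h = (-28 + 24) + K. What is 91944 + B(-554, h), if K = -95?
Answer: 367785/4 ≈ 91946.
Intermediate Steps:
h = -99 (h = (-28 + 24) - 95 = -4 - 95 = -99)
U = -1/44 ≈ -0.022727
B(H, M) = -M/44
91944 + B(-554, h) = 91944 - 1/44*(-99) = 91944 + 9/4 = 367785/4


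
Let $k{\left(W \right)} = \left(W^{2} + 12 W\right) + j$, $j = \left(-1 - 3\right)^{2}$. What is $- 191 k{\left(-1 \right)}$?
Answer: $-955$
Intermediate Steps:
$j = 16$ ($j = \left(-4\right)^{2} = 16$)
$k{\left(W \right)} = 16 + W^{2} + 12 W$ ($k{\left(W \right)} = \left(W^{2} + 12 W\right) + 16 = 16 + W^{2} + 12 W$)
$- 191 k{\left(-1 \right)} = - 191 \left(16 + \left(-1\right)^{2} + 12 \left(-1\right)\right) = - 191 \left(16 + 1 - 12\right) = \left(-191\right) 5 = -955$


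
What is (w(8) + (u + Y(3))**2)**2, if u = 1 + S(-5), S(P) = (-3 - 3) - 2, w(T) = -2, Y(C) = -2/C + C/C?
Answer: 145924/81 ≈ 1801.5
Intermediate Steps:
Y(C) = 1 - 2/C (Y(C) = -2/C + 1 = 1 - 2/C)
S(P) = -8 (S(P) = -6 - 2 = -8)
u = -7 (u = 1 - 8 = -7)
(w(8) + (u + Y(3))**2)**2 = (-2 + (-7 + (-2 + 3)/3)**2)**2 = (-2 + (-7 + (1/3)*1)**2)**2 = (-2 + (-7 + 1/3)**2)**2 = (-2 + (-20/3)**2)**2 = (-2 + 400/9)**2 = (382/9)**2 = 145924/81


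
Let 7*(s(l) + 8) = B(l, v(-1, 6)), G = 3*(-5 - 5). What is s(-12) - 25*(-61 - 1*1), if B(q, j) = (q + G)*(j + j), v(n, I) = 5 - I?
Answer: 1554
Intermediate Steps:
G = -30 (G = 3*(-10) = -30)
B(q, j) = 2*j*(-30 + q) (B(q, j) = (q - 30)*(j + j) = (-30 + q)*(2*j) = 2*j*(-30 + q))
s(l) = 4/7 - 2*l/7 (s(l) = -8 + (2*(5 - 1*6)*(-30 + l))/7 = -8 + (2*(5 - 6)*(-30 + l))/7 = -8 + (2*(-1)*(-30 + l))/7 = -8 + (60 - 2*l)/7 = -8 + (60/7 - 2*l/7) = 4/7 - 2*l/7)
s(-12) - 25*(-61 - 1*1) = (4/7 - 2/7*(-12)) - 25*(-61 - 1*1) = (4/7 + 24/7) - 25*(-61 - 1) = 4 - 25*(-62) = 4 + 1550 = 1554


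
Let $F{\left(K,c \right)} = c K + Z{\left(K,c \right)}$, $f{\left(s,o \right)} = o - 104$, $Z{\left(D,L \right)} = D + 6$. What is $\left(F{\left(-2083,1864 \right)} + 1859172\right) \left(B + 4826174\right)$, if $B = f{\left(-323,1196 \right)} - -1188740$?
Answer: $-12186124025702$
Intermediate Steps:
$Z{\left(D,L \right)} = 6 + D$
$f{\left(s,o \right)} = -104 + o$
$B = 1189832$ ($B = \left(-104 + 1196\right) - -1188740 = 1092 + 1188740 = 1189832$)
$F{\left(K,c \right)} = 6 + K + K c$ ($F{\left(K,c \right)} = c K + \left(6 + K\right) = K c + \left(6 + K\right) = 6 + K + K c$)
$\left(F{\left(-2083,1864 \right)} + 1859172\right) \left(B + 4826174\right) = \left(\left(6 - 2083 - 3882712\right) + 1859172\right) \left(1189832 + 4826174\right) = \left(\left(6 - 2083 - 3882712\right) + 1859172\right) 6016006 = \left(-3884789 + 1859172\right) 6016006 = \left(-2025617\right) 6016006 = -12186124025702$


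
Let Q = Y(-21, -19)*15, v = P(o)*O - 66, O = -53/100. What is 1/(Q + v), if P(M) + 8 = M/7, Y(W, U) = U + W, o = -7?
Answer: -100/66123 ≈ -0.0015123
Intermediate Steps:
P(M) = -8 + M/7
O = -53/100 (O = -53*1/100 = -53/100 ≈ -0.53000)
v = -6123/100 (v = (-8 + (⅐)*(-7))*(-53/100) - 66 = (-8 - 1)*(-53/100) - 66 = -9*(-53/100) - 66 = 477/100 - 66 = -6123/100 ≈ -61.230)
Q = -600 (Q = (-19 - 21)*15 = -40*15 = -600)
1/(Q + v) = 1/(-600 - 6123/100) = 1/(-66123/100) = -100/66123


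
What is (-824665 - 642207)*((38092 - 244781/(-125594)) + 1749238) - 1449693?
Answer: -164640461249101557/62797 ≈ -2.6218e+12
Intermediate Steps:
(-824665 - 642207)*((38092 - 244781/(-125594)) + 1749238) - 1449693 = -1466872*((38092 - 244781*(-1/125594)) + 1749238) - 1449693 = -1466872*((38092 + 244781/125594) + 1749238) - 1449693 = -1466872*(4784371429/125594 + 1749238) - 1449693 = -1466872*224478168801/125594 - 1449693 = -164640370212730236/62797 - 1449693 = -164640461249101557/62797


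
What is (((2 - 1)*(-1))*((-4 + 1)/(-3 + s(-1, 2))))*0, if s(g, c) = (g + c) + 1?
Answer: 0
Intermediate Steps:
s(g, c) = 1 + c + g (s(g, c) = (c + g) + 1 = 1 + c + g)
(((2 - 1)*(-1))*((-4 + 1)/(-3 + s(-1, 2))))*0 = (((2 - 1)*(-1))*((-4 + 1)/(-3 + (1 + 2 - 1))))*0 = ((1*(-1))*(-3/(-3 + 2)))*0 = -(-3)/(-1)*0 = -(-3)*(-1)*0 = -1*3*0 = -3*0 = 0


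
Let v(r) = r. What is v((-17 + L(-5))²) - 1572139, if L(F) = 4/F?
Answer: -39295554/25 ≈ -1.5718e+6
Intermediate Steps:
v((-17 + L(-5))²) - 1572139 = (-17 + 4/(-5))² - 1572139 = (-17 + 4*(-⅕))² - 1572139 = (-17 - ⅘)² - 1572139 = (-89/5)² - 1572139 = 7921/25 - 1572139 = -39295554/25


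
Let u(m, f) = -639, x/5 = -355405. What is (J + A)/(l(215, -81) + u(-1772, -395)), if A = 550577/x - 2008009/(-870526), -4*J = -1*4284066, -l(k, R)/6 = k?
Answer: -276134712963820783/497343288545725 ≈ -555.22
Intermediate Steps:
l(k, R) = -6*k
J = 2142033/2 (J = -(-1)*4284066/4 = -¼*(-4284066) = 2142033/2 ≈ 1.0710e+6)
x = -1777025 (x = 5*(-355405) = -1777025)
A = 3088990599723/1546946465150 (A = 550577/(-1777025) - 2008009/(-870526) = 550577*(-1/1777025) - 2008009*(-1/870526) = -550577/1777025 + 2008009/870526 = 3088990599723/1546946465150 ≈ 1.9968)
(J + A)/(l(215, -81) + u(-1772, -395)) = (2142033/2 + 3088990599723/1546946465150)/(-6*215 - 639) = 828404138891462349/(773473232575*(-1290 - 639)) = (828404138891462349/773473232575)/(-1929) = (828404138891462349/773473232575)*(-1/1929) = -276134712963820783/497343288545725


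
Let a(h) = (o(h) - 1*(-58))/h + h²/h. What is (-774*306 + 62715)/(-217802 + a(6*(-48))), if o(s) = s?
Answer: 25074576/31404845 ≈ 0.79843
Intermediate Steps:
a(h) = h + (58 + h)/h (a(h) = (h - 1*(-58))/h + h²/h = (h + 58)/h + h = (58 + h)/h + h = h + (58 + h)/h)
(-774*306 + 62715)/(-217802 + a(6*(-48))) = (-774*306 + 62715)/(-217802 + (1 + 6*(-48) + 58/((6*(-48))))) = (-236844 + 62715)/(-217802 + (1 - 288 + 58/(-288))) = -174129/(-217802 + (1 - 288 + 58*(-1/288))) = -174129/(-217802 + (1 - 288 - 29/144)) = -174129/(-217802 - 41357/144) = -174129/(-31404845/144) = -174129*(-144/31404845) = 25074576/31404845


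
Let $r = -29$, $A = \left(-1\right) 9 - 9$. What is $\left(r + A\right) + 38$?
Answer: $-9$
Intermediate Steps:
$A = -18$ ($A = -9 - 9 = -18$)
$\left(r + A\right) + 38 = \left(-29 - 18\right) + 38 = -47 + 38 = -9$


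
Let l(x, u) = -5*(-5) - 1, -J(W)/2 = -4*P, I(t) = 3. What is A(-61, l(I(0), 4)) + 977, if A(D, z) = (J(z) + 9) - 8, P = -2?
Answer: 962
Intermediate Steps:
J(W) = -16 (J(W) = -(-8)*(-2) = -2*8 = -16)
l(x, u) = 24 (l(x, u) = 25 - 1 = 24)
A(D, z) = -15 (A(D, z) = (-16 + 9) - 8 = -7 - 8 = -15)
A(-61, l(I(0), 4)) + 977 = -15 + 977 = 962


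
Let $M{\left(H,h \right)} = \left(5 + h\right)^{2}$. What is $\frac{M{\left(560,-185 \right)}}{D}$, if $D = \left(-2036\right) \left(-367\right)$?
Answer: $\frac{8100}{186803} \approx 0.043361$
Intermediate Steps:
$D = 747212$
$\frac{M{\left(560,-185 \right)}}{D} = \frac{\left(5 - 185\right)^{2}}{747212} = \left(-180\right)^{2} \cdot \frac{1}{747212} = 32400 \cdot \frac{1}{747212} = \frac{8100}{186803}$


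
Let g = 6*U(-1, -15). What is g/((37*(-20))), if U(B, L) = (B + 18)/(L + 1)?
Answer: 51/5180 ≈ 0.0098456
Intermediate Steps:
U(B, L) = (18 + B)/(1 + L)
g = -51/7 (g = 6*((18 - 1)/(1 - 15)) = 6*(17/(-14)) = 6*(-1/14*17) = 6*(-17/14) = -51/7 ≈ -7.2857)
g/((37*(-20))) = -51/(7*(37*(-20))) = -51/7/(-740) = -51/7*(-1/740) = 51/5180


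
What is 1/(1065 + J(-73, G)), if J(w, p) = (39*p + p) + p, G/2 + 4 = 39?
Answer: 1/3935 ≈ 0.00025413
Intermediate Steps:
G = 70 (G = -8 + 2*39 = -8 + 78 = 70)
J(w, p) = 41*p (J(w, p) = 40*p + p = 41*p)
1/(1065 + J(-73, G)) = 1/(1065 + 41*70) = 1/(1065 + 2870) = 1/3935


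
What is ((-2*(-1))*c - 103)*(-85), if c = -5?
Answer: 9605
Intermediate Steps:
((-2*(-1))*c - 103)*(-85) = (-2*(-1)*(-5) - 103)*(-85) = (2*(-5) - 103)*(-85) = (-10 - 103)*(-85) = -113*(-85) = 9605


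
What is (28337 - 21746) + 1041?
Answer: 7632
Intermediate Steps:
(28337 - 21746) + 1041 = 6591 + 1041 = 7632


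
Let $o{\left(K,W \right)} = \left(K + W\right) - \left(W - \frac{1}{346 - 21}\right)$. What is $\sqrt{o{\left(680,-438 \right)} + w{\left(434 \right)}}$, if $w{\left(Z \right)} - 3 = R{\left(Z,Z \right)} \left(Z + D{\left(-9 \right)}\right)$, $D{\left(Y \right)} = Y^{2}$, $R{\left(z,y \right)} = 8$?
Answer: $\frac{4 \sqrt{1268293}}{65} \approx 69.304$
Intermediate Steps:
$w{\left(Z \right)} = 651 + 8 Z$ ($w{\left(Z \right)} = 3 + 8 \left(Z + \left(-9\right)^{2}\right) = 3 + 8 \left(Z + 81\right) = 3 + 8 \left(81 + Z\right) = 3 + \left(648 + 8 Z\right) = 651 + 8 Z$)
$o{\left(K,W \right)} = \frac{1}{325} + K$ ($o{\left(K,W \right)} = \left(K + W\right) - \left(- \frac{1}{325} + W\right) = \frac{1}{325} + K$)
$\sqrt{o{\left(680,-438 \right)} + w{\left(434 \right)}} = \sqrt{\left(\frac{1}{325} + 680\right) + \left(651 + 8 \cdot 434\right)} = \sqrt{\frac{221001}{325} + \left(651 + 3472\right)} = \sqrt{\frac{221001}{325} + 4123} = \sqrt{\frac{1560976}{325}} = \frac{4 \sqrt{1268293}}{65}$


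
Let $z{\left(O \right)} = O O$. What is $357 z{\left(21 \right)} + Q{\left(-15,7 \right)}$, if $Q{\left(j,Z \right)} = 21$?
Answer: $157458$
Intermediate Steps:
$z{\left(O \right)} = O^{2}$
$357 z{\left(21 \right)} + Q{\left(-15,7 \right)} = 357 \cdot 21^{2} + 21 = 357 \cdot 441 + 21 = 157437 + 21 = 157458$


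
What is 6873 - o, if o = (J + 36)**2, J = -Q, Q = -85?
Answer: -7768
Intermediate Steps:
J = 85 (J = -1*(-85) = 85)
o = 14641 (o = (85 + 36)**2 = 121**2 = 14641)
6873 - o = 6873 - 1*14641 = 6873 - 14641 = -7768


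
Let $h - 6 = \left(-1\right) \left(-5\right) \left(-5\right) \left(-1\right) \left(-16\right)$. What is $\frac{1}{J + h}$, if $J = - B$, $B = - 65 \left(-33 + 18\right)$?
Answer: $- \frac{1}{1369} \approx -0.00073046$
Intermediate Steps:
$B = 975$ ($B = \left(-65\right) \left(-15\right) = 975$)
$h = -394$ ($h = 6 + \left(-1\right) \left(-5\right) \left(-5\right) \left(-1\right) \left(-16\right) = 6 + 5 \left(-5\right) \left(-1\right) \left(-16\right) = 6 + \left(-25\right) \left(-1\right) \left(-16\right) = 6 + 25 \left(-16\right) = 6 - 400 = -394$)
$J = -975$ ($J = \left(-1\right) 975 = -975$)
$\frac{1}{J + h} = \frac{1}{-975 - 394} = \frac{1}{-1369} = - \frac{1}{1369}$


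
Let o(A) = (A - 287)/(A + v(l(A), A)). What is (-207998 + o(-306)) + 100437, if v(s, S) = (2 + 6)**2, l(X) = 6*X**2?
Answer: -26029169/242 ≈ -1.0756e+5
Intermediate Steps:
v(s, S) = 64 (v(s, S) = 8**2 = 64)
o(A) = (-287 + A)/(64 + A) (o(A) = (A - 287)/(A + 64) = (-287 + A)/(64 + A))
(-207998 + o(-306)) + 100437 = (-207998 + (-287 - 306)/(64 - 306)) + 100437 = (-207998 - 593/(-242)) + 100437 = (-207998 - 1/242*(-593)) + 100437 = (-207998 + 593/242) + 100437 = -50334923/242 + 100437 = -26029169/242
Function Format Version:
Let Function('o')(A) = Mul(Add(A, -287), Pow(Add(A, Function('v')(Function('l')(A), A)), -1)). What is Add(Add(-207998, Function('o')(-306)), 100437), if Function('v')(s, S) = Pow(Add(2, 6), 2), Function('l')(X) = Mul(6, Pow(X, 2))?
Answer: Rational(-26029169, 242) ≈ -1.0756e+5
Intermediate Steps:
Function('v')(s, S) = 64 (Function('v')(s, S) = Pow(8, 2) = 64)
Function('o')(A) = Mul(Pow(Add(64, A), -1), Add(-287, A)) (Function('o')(A) = Mul(Add(A, -287), Pow(Add(A, 64), -1)) = Mul(Add(-287, A), Pow(Add(64, A), -1)) = Mul(Pow(Add(64, A), -1), Add(-287, A)))
Add(Add(-207998, Function('o')(-306)), 100437) = Add(Add(-207998, Mul(Pow(Add(64, -306), -1), Add(-287, -306))), 100437) = Add(Add(-207998, Mul(Pow(-242, -1), -593)), 100437) = Add(Add(-207998, Mul(Rational(-1, 242), -593)), 100437) = Add(Add(-207998, Rational(593, 242)), 100437) = Add(Rational(-50334923, 242), 100437) = Rational(-26029169, 242)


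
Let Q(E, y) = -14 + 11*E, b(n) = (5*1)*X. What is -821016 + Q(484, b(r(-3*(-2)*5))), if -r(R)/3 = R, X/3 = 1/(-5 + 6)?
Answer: -815706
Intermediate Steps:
X = 3 (X = 3/(-5 + 6) = 3/1 = 3*1 = 3)
r(R) = -3*R
b(n) = 15 (b(n) = (5*1)*3 = 5*3 = 15)
-821016 + Q(484, b(r(-3*(-2)*5))) = -821016 + (-14 + 11*484) = -821016 + (-14 + 5324) = -821016 + 5310 = -815706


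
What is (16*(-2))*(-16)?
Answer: 512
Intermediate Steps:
(16*(-2))*(-16) = -32*(-16) = 512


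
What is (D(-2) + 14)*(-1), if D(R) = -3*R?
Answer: -20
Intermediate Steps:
(D(-2) + 14)*(-1) = (-3*(-2) + 14)*(-1) = (6 + 14)*(-1) = 20*(-1) = -20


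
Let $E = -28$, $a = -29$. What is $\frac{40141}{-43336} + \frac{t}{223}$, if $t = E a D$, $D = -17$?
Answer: $- \frac{607161587}{9663928} \approx -62.828$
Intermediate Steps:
$t = -13804$ ($t = \left(-28\right) \left(-29\right) \left(-17\right) = 812 \left(-17\right) = -13804$)
$\frac{40141}{-43336} + \frac{t}{223} = \frac{40141}{-43336} - \frac{13804}{223} = 40141 \left(- \frac{1}{43336}\right) - \frac{13804}{223} = - \frac{40141}{43336} - \frac{13804}{223} = - \frac{607161587}{9663928}$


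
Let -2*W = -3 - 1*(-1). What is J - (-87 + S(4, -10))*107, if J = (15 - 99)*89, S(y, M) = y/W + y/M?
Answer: 7239/5 ≈ 1447.8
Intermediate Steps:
W = 1 (W = -(-3 - 1*(-1))/2 = -(-3 + 1)/2 = -1/2*(-2) = 1)
S(y, M) = y + y/M (S(y, M) = y/1 + y/M = y*1 + y/M = y + y/M)
J = -7476 (J = -84*89 = -7476)
J - (-87 + S(4, -10))*107 = -7476 - (-87 + (4 + 4/(-10)))*107 = -7476 - (-87 + (4 + 4*(-1/10)))*107 = -7476 - (-87 + (4 - 2/5))*107 = -7476 - (-87 + 18/5)*107 = -7476 - (-417)*107/5 = -7476 - 1*(-44619/5) = -7476 + 44619/5 = 7239/5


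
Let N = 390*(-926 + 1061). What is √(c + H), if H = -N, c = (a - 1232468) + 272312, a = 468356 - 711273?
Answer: 49*I*√523 ≈ 1120.6*I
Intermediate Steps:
a = -242917
c = -1203073 (c = (-242917 - 1232468) + 272312 = -1475385 + 272312 = -1203073)
N = 52650 (N = 390*135 = 52650)
H = -52650 (H = -1*52650 = -52650)
√(c + H) = √(-1203073 - 52650) = √(-1255723) = 49*I*√523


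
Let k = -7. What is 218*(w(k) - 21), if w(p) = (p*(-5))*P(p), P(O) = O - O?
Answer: -4578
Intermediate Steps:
P(O) = 0
w(p) = 0 (w(p) = (p*(-5))*0 = -5*p*0 = 0)
218*(w(k) - 21) = 218*(0 - 21) = 218*(-21) = -4578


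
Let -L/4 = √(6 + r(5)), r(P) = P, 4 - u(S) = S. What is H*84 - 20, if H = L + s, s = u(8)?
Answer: -356 - 336*√11 ≈ -1470.4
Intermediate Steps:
u(S) = 4 - S
s = -4 (s = 4 - 1*8 = 4 - 8 = -4)
L = -4*√11 (L = -4*√(6 + 5) = -4*√11 ≈ -13.266)
H = -4 - 4*√11 (H = -4*√11 - 4 = -4 - 4*√11 ≈ -17.267)
H*84 - 20 = (-4 - 4*√11)*84 - 20 = (-336 - 336*√11) - 20 = -356 - 336*√11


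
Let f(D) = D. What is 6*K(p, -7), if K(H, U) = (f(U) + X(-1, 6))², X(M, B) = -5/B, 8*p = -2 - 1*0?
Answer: 2209/6 ≈ 368.17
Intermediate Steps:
p = -¼ (p = (-2 - 1*0)/8 = (-2 + 0)/8 = (⅛)*(-2) = -¼ ≈ -0.25000)
K(H, U) = (-⅚ + U)² (K(H, U) = (U - 5/6)² = (U - 5*⅙)² = (U - ⅚)² = (-⅚ + U)²)
6*K(p, -7) = 6*((-5 + 6*(-7))²/36) = 6*((-5 - 42)²/36) = 6*((1/36)*(-47)²) = 6*((1/36)*2209) = 6*(2209/36) = 2209/6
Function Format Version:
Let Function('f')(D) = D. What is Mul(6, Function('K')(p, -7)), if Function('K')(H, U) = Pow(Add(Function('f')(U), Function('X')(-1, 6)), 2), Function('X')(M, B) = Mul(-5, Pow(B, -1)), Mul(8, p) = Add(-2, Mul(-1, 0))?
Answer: Rational(2209, 6) ≈ 368.17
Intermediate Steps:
p = Rational(-1, 4) (p = Mul(Rational(1, 8), Add(-2, Mul(-1, 0))) = Mul(Rational(1, 8), Add(-2, 0)) = Mul(Rational(1, 8), -2) = Rational(-1, 4) ≈ -0.25000)
Function('K')(H, U) = Pow(Add(Rational(-5, 6), U), 2) (Function('K')(H, U) = Pow(Add(U, Mul(-5, Pow(6, -1))), 2) = Pow(Add(U, Mul(-5, Rational(1, 6))), 2) = Pow(Add(U, Rational(-5, 6)), 2) = Pow(Add(Rational(-5, 6), U), 2))
Mul(6, Function('K')(p, -7)) = Mul(6, Mul(Rational(1, 36), Pow(Add(-5, Mul(6, -7)), 2))) = Mul(6, Mul(Rational(1, 36), Pow(Add(-5, -42), 2))) = Mul(6, Mul(Rational(1, 36), Pow(-47, 2))) = Mul(6, Mul(Rational(1, 36), 2209)) = Mul(6, Rational(2209, 36)) = Rational(2209, 6)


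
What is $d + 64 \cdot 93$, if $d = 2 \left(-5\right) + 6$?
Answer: $5948$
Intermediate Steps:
$d = -4$ ($d = -10 + 6 = -4$)
$d + 64 \cdot 93 = -4 + 64 \cdot 93 = -4 + 5952 = 5948$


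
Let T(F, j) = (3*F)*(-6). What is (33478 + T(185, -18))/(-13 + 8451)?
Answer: 15074/4219 ≈ 3.5729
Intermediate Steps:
T(F, j) = -18*F
(33478 + T(185, -18))/(-13 + 8451) = (33478 - 18*185)/(-13 + 8451) = (33478 - 3330)/8438 = 30148*(1/8438) = 15074/4219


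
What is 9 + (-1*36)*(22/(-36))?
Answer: 31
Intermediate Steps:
9 + (-1*36)*(22/(-36)) = 9 - 792*(-1)/36 = 9 - 36*(-11/18) = 9 + 22 = 31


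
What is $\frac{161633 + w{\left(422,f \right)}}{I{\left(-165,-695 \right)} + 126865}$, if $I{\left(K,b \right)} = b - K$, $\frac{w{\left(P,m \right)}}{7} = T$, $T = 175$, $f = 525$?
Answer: $\frac{162858}{126335} \approx 1.2891$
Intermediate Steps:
$w{\left(P,m \right)} = 1225$ ($w{\left(P,m \right)} = 7 \cdot 175 = 1225$)
$\frac{161633 + w{\left(422,f \right)}}{I{\left(-165,-695 \right)} + 126865} = \frac{161633 + 1225}{\left(-695 - -165\right) + 126865} = \frac{162858}{\left(-695 + 165\right) + 126865} = \frac{162858}{-530 + 126865} = \frac{162858}{126335}$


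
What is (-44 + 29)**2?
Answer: 225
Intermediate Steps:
(-44 + 29)**2 = (-15)**2 = 225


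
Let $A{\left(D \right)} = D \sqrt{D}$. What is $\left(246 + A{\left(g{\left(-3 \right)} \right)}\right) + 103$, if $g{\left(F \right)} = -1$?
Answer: $349 - i \approx 349.0 - 1.0 i$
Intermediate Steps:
$A{\left(D \right)} = D^{\frac{3}{2}}$
$\left(246 + A{\left(g{\left(-3 \right)} \right)}\right) + 103 = \left(246 + \left(-1\right)^{\frac{3}{2}}\right) + 103 = \left(246 - i\right) + 103 = 349 - i$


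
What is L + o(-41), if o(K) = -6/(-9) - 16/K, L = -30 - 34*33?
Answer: -141566/123 ≈ -1150.9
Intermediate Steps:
L = -1152 (L = -30 - 1122 = -1152)
o(K) = 2/3 - 16/K (o(K) = -6*(-1/9) - 16/K = 2/3 - 16/K)
L + o(-41) = -1152 + (2/3 - 16/(-41)) = -1152 + (2/3 - 16*(-1/41)) = -1152 + (2/3 + 16/41) = -1152 + 130/123 = -141566/123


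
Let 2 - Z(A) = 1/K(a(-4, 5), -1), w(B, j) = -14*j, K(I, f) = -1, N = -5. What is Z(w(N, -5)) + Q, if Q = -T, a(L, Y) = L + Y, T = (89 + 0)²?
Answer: -7918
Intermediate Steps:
T = 7921 (T = 89² = 7921)
Z(A) = 3 (Z(A) = 2 - 1/(-1) = 2 - 1*(-1) = 2 + 1 = 3)
Q = -7921 (Q = -1*7921 = -7921)
Z(w(N, -5)) + Q = 3 - 7921 = -7918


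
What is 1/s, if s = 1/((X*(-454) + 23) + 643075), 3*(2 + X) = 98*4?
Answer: 1754050/3 ≈ 5.8468e+5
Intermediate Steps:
X = 386/3 (X = -2 + (98*4)/3 = -2 + (1/3)*392 = -2 + 392/3 = 386/3 ≈ 128.67)
s = 3/1754050 (s = 1/(((386/3)*(-454) + 23) + 643075) = 1/((-175244/3 + 23) + 643075) = 1/(-175175/3 + 643075) = 1/(1754050/3) = 3/1754050 ≈ 1.7103e-6)
1/s = 1/(3/1754050) = 1754050/3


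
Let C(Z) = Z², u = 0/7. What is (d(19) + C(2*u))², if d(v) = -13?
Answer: 169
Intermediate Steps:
u = 0 (u = 0*(⅐) = 0)
(d(19) + C(2*u))² = (-13 + (2*0)²)² = (-13 + 0²)² = (-13 + 0)² = (-13)² = 169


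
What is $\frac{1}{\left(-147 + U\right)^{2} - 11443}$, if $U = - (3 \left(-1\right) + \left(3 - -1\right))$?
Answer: $\frac{1}{10461} \approx 9.5593 \cdot 10^{-5}$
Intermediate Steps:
$U = -1$ ($U = - (-3 + \left(3 + 1\right)) = - (-3 + 4) = \left(-1\right) 1 = -1$)
$\frac{1}{\left(-147 + U\right)^{2} - 11443} = \frac{1}{\left(-147 - 1\right)^{2} - 11443} = \frac{1}{\left(-148\right)^{2} - 11443} = \frac{1}{21904 - 11443} = \frac{1}{10461}$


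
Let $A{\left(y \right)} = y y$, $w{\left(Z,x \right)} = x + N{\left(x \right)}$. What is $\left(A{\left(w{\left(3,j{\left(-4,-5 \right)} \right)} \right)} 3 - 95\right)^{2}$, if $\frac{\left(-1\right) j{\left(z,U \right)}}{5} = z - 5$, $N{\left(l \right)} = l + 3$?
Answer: $668325904$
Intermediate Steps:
$N{\left(l \right)} = 3 + l$
$j{\left(z,U \right)} = 25 - 5 z$ ($j{\left(z,U \right)} = - 5 \left(z - 5\right) = - 5 \left(-5 + z\right) = 25 - 5 z$)
$w{\left(Z,x \right)} = 3 + 2 x$ ($w{\left(Z,x \right)} = x + \left(3 + x\right) = 3 + 2 x$)
$A{\left(y \right)} = y^{2}$
$\left(A{\left(w{\left(3,j{\left(-4,-5 \right)} \right)} \right)} 3 - 95\right)^{2} = \left(\left(3 + 2 \left(25 - -20\right)\right)^{2} \cdot 3 - 95\right)^{2} = \left(\left(3 + 2 \left(25 + 20\right)\right)^{2} \cdot 3 - 95\right)^{2} = \left(\left(3 + 2 \cdot 45\right)^{2} \cdot 3 - 95\right)^{2} = \left(\left(3 + 90\right)^{2} \cdot 3 - 95\right)^{2} = \left(93^{2} \cdot 3 - 95\right)^{2} = \left(8649 \cdot 3 - 95\right)^{2} = \left(25947 - 95\right)^{2} = 25852^{2} = 668325904$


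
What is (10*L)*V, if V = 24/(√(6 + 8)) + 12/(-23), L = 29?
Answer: -3480/23 + 3480*√14/7 ≈ 1708.8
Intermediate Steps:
V = -12/23 + 12*√14/7 (V = 24/(√14) + 12*(-1/23) = 24*(√14/14) - 12/23 = 12*√14/7 - 12/23 = -12/23 + 12*√14/7 ≈ 5.8925)
(10*L)*V = (10*29)*(-12/23 + 12*√14/7) = 290*(-12/23 + 12*√14/7) = -3480/23 + 3480*√14/7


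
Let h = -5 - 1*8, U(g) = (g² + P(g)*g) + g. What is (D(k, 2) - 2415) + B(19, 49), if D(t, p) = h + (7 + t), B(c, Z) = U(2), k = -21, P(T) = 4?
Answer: -2428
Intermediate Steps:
U(g) = g² + 5*g (U(g) = (g² + 4*g) + g = g² + 5*g)
h = -13 (h = -5 - 8 = -13)
B(c, Z) = 14 (B(c, Z) = 2*(5 + 2) = 2*7 = 14)
D(t, p) = -6 + t (D(t, p) = -13 + (7 + t) = -6 + t)
(D(k, 2) - 2415) + B(19, 49) = ((-6 - 21) - 2415) + 14 = (-27 - 2415) + 14 = -2442 + 14 = -2428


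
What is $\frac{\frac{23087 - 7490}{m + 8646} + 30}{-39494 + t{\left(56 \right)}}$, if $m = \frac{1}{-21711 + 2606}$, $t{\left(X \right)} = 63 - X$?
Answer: $- \frac{5253435555}{6522534881723} \approx -0.00080543$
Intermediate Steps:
$m = - \frac{1}{19105}$ ($m = \frac{1}{-19105} = - \frac{1}{19105} \approx -5.2342 \cdot 10^{-5}$)
$\frac{\frac{23087 - 7490}{m + 8646} + 30}{-39494 + t{\left(56 \right)}} = \frac{\frac{23087 - 7490}{- \frac{1}{19105} + 8646} + 30}{-39494 + \left(63 - 56\right)} = \frac{\frac{23087 - 7490}{\frac{165181829}{19105}} + 30}{-39494 + \left(63 - 56\right)} = \frac{15597 \cdot \frac{19105}{165181829} + 30}{-39494 + 7} = \frac{\frac{297980685}{165181829} + 30}{-39487} = \frac{5253435555}{165181829} \left(- \frac{1}{39487}\right) = - \frac{5253435555}{6522534881723}$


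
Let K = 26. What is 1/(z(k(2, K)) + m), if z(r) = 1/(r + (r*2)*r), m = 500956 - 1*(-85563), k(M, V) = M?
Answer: 10/5865191 ≈ 1.7050e-6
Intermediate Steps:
m = 586519 (m = 500956 + 85563 = 586519)
z(r) = 1/(r + 2*r²) (z(r) = 1/(r + (2*r)*r) = 1/(r + 2*r²))
1/(z(k(2, K)) + m) = 1/(1/(2*(1 + 2*2)) + 586519) = 1/(1/(2*(1 + 4)) + 586519) = 1/((½)/5 + 586519) = 1/((½)*(⅕) + 586519) = 1/(⅒ + 586519) = 1/(5865191/10) = 10/5865191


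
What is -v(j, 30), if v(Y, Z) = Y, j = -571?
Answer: 571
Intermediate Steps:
-v(j, 30) = -1*(-571) = 571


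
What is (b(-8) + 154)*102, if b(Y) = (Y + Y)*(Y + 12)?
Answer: 9180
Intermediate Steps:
b(Y) = 2*Y*(12 + Y) (b(Y) = (2*Y)*(12 + Y) = 2*Y*(12 + Y))
(b(-8) + 154)*102 = (2*(-8)*(12 - 8) + 154)*102 = (2*(-8)*4 + 154)*102 = (-64 + 154)*102 = 90*102 = 9180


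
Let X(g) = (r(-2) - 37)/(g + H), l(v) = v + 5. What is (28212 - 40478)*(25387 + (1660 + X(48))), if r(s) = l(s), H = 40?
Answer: -7298582783/22 ≈ -3.3175e+8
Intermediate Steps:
l(v) = 5 + v
r(s) = 5 + s
X(g) = -34/(40 + g) (X(g) = ((5 - 2) - 37)/(g + 40) = (3 - 37)/(40 + g) = -34/(40 + g))
(28212 - 40478)*(25387 + (1660 + X(48))) = (28212 - 40478)*(25387 + (1660 - 34/(40 + 48))) = -12266*(25387 + (1660 - 34/88)) = -12266*(25387 + (1660 - 34*1/88)) = -12266*(25387 + (1660 - 17/44)) = -12266*(25387 + 73023/44) = -12266*1190051/44 = -7298582783/22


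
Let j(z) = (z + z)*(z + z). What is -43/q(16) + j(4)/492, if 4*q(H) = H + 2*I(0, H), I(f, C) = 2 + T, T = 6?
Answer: -5161/984 ≈ -5.2449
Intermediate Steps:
I(f, C) = 8 (I(f, C) = 2 + 6 = 8)
j(z) = 4*z² (j(z) = (2*z)*(2*z) = 4*z²)
q(H) = 4 + H/4 (q(H) = (H + 2*8)/4 = (H + 16)/4 = (16 + H)/4 = 4 + H/4)
-43/q(16) + j(4)/492 = -43/(4 + (¼)*16) + (4*4²)/492 = -43/(4 + 4) + (4*16)*(1/492) = -43/8 + 64*(1/492) = -43*⅛ + 16/123 = -43/8 + 16/123 = -5161/984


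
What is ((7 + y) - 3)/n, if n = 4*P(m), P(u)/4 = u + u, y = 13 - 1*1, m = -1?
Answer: -1/2 ≈ -0.50000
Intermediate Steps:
y = 12 (y = 13 - 1 = 12)
P(u) = 8*u (P(u) = 4*(u + u) = 4*(2*u) = 8*u)
n = -32 (n = 4*(8*(-1)) = 4*(-8) = -32)
((7 + y) - 3)/n = ((7 + 12) - 3)/(-32) = (19 - 3)*(-1/32) = 16*(-1/32) = -1/2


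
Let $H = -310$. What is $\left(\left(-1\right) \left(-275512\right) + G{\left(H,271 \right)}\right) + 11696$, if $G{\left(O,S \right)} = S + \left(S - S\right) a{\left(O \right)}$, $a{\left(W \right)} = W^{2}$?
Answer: $287479$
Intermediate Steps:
$G{\left(O,S \right)} = S$ ($G{\left(O,S \right)} = S + \left(S - S\right) O^{2} = S + 0 O^{2} = S + 0 = S$)
$\left(\left(-1\right) \left(-275512\right) + G{\left(H,271 \right)}\right) + 11696 = \left(\left(-1\right) \left(-275512\right) + 271\right) + 11696 = \left(275512 + 271\right) + 11696 = 275783 + 11696 = 287479$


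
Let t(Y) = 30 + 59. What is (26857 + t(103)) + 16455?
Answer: 43401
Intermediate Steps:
t(Y) = 89
(26857 + t(103)) + 16455 = (26857 + 89) + 16455 = 26946 + 16455 = 43401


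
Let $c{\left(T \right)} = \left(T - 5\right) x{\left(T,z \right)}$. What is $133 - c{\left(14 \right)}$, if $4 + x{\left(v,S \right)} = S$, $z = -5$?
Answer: $214$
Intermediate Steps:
$x{\left(v,S \right)} = -4 + S$
$c{\left(T \right)} = 45 - 9 T$ ($c{\left(T \right)} = \left(T - 5\right) \left(-4 - 5\right) = \left(-5 + T\right) \left(-9\right) = 45 - 9 T$)
$133 - c{\left(14 \right)} = 133 - \left(45 - 126\right) = 133 - -81 = 133 + 81 = 214$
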